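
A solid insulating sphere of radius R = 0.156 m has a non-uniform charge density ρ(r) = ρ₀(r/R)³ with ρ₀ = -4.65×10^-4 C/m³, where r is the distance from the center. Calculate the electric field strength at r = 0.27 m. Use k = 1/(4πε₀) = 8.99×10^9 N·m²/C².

E = 4.56e5 N/C

Use a concentric Gaussian sphere at r = 0.27 m (r > R, all charge enclosed).
Q_enc = 4π ∫₀^R ρ₀(r'/R)^3 r'² dr' = 4πρ₀R³/6 = -3.697e-6 C.
By Gauss's law, ∮E·dA = E·4πr² = Q_enc/ε₀.
E = k|Q_enc|/r² = (8.99×10^9)(3.697×10^-6)/(0.27)² = 4.56×10^5 N/C.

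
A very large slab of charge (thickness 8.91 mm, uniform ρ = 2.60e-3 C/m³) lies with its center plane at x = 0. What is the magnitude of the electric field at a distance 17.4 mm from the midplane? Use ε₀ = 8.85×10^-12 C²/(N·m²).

E = 1.31×10^6 N/C

The point |x| = 17.4 mm lies outside the slab (half-thickness 0.004455 m). A symmetric pillbox spanning the full slab encloses Q_enc = ρ·d·A.
Flux = 2EA ⇒ E = |ρ|d/(2ε₀), independent of distance outside.
E = (2.60e-3)(0.00891)/(2·8.85×10^-12) = 1.31×10^6 N/C.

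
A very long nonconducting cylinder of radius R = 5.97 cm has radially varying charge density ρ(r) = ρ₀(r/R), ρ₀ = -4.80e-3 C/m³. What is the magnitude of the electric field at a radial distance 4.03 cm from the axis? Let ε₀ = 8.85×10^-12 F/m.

E = 4.92×10^6 N/C

Choose a coaxial cylinder of radius r = 4.03 cm (arbitrary length L) as the Gaussian surface (r < R).
Integrating ρ over the cross-section to radius r: λ_enc = (2πρ₀/R) ∫₀^r r'^2 dr' = 2πρ₀ r^3/(3·R) = -1.102×10^-5 C/m.
Since E is radial and uniform over the curved surface, Φ = E·2πrL = Q_enc/ε₀ = λ_enc L/ε₀.
E = |λ_enc|/(2πε₀r) = (1.102e-5)/(2π·8.85×10^-12·0.0403) = 4.92×10^6 N/C.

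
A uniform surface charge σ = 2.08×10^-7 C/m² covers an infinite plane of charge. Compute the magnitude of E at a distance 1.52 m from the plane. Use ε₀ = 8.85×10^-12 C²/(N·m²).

The symmetry is planar: E is normal to the sheet and the same magnitude on both sides. Take a pillbox straddling the sheet with end-cap area A.
Only the two end caps contribute flux: Φ = 2EA. With Q_enc = σA, Gauss's law gives E = |σ|/(2ε₀).
E = |σ|/(2ε₀) = (2.08e-7)/(2·8.85×10^-12) = 1.18×10^4 N/C.

E ≈ 1.18×10^4 V/m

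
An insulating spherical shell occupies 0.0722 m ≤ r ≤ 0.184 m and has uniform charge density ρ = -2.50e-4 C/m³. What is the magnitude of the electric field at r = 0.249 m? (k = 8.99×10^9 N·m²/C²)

|E| ≈ 8.89×10^5 V/m

Use a concentric Gaussian sphere at r = 0.249 m (r > 0.184 m, enclosing the whole shell).
Q_enc = ρ·(4π/3)(b³ − a³) = (-2.50e-4)·(4π/3)·((0.184)³ − (0.0722)³) = -6.129×10^-6 C.
Applying ∮E·dA = Q_enc/ε₀ with Φ = E(4πr²):
E = k|Q_enc|/r² = (8.99×10^9)(6.129e-6)/(0.249)² = 8.89e5 N/C.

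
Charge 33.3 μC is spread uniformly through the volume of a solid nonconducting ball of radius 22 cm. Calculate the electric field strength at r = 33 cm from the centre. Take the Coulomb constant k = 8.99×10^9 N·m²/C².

Use a concentric Gaussian sphere at r = 33 cm (r > R, so the entire charge is enclosed).
Q_enc = 33.3 μC = 3.33e-5 C.
By Gauss's law, ∮E·dA = E·4πr² = Q_enc/ε₀.
E = k|Q_enc|/r² = (8.99×10^9)(3.33e-5)/(0.33)² = 2.75e6 N/C.

E = 2.75e6 N/C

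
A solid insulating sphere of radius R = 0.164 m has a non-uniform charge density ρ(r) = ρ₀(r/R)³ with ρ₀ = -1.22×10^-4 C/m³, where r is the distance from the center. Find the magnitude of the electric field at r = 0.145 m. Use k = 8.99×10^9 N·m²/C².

By spherical symmetry E is radial; choose a Gaussian sphere of radius r = 0.145 m (r < R).
Integrate the density: Q_enc = 4π ∫₀^r ρ₀(r'/R)^3 r'² dr' = 4πρ₀ r^6/(6·R³) = -5.384×10^-7 C.
Applying ∮E·dA = Q_enc/ε₀ with Φ = E(4πr²):
E = k|Q_enc|/r² = (8.99×10^9)(5.384×10^-7)/(0.145)² = 2.30×10^5 N/C.

E = 2.30×10^5 N/C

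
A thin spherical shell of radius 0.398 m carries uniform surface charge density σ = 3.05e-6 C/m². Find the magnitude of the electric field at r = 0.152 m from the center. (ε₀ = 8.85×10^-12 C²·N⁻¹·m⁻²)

Take a concentric spherical Gaussian surface of radius r = 0.152 m (inside the shell, r < 0.398 m).
No charge lies within this surface, so Q_enc = 0 and Gauss's law gives E·4πr² = 0 ⇒ E = 0.

|E| = 0 V/m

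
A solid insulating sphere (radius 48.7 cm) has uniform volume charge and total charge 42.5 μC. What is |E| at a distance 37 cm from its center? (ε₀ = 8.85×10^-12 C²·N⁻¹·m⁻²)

E = 1.22×10^6 N/C

Symmetry ⇒ E = E(r) r̂. Gaussian sphere of radius r = 37 cm (r < R).
For a uniform sphere the enclosed fraction is (r/R)³, so Q_enc = (42.5 μC)(0.37/0.487)³ = 1.864×10^-5 C.
By Gauss's law, ∮E·dA = E·4πr² = Q_enc/ε₀.
E = |Q_enc|/(4πε₀r²) = (1.864×10^-5)/(4π·8.85×10^-12·(0.37)²) = 1.22×10^6 N/C.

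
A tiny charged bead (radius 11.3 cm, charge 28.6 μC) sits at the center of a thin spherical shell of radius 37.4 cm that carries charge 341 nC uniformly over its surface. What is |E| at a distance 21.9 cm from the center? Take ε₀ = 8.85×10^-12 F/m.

Symmetry ⇒ E = E(r) r̂. Gaussian sphere of radius r = 21.9 cm (between the bodies, 11.3 cm < r < 37.4 cm).
The shell at 37.4 cm lies outside the Gaussian surface, so Q_enc = 28.6 μC = 2.86×10^-5 C.
Gauss's law: E·4πr² = Q_enc/ε₀.
E = |Q_enc|/(4πε₀r²) = (2.86×10^-5)/(4π·8.85×10^-12·(0.219)²) = 5.36e6 N/C.

E = 5.36e6 N/C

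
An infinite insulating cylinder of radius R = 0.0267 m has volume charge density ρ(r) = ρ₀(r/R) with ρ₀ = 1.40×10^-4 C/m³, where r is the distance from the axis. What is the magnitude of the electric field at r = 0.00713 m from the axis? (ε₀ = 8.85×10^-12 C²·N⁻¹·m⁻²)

By cylindrical symmetry E is radial; use a coaxial Gaussian cylinder of radius 0.00713 m and length L (r < R).
Integrating ρ over the cross-section to radius r: λ_enc = (2πρ₀/R) ∫₀^r r'^2 dr' = 2πρ₀ r^3/(3·R) = 3.981e-9 C/m.
Applying ∮E·dA = Q_enc/ε₀ with the end caps contributing no flux:
E = |λ_enc|/(2πε₀r) = (3.981e-9)/(2π·8.85×10^-12·0.00713) = 1.00×10^4 N/C.

|E| ≈ 1.00×10^4 N/C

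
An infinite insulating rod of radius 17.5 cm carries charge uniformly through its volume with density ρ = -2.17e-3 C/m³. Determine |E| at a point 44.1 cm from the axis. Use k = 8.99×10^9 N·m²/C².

Choose a coaxial cylinder of radius r = 44.1 cm (arbitrary length L) as the Gaussian surface (r > 17.5 cm, full cross-section enclosed).
λ_enc = ρ·πR² = (-2.17e-3)π(0.175)² = -2.088×10^-4 C/m.
Applying ∮E·dA = Q_enc/ε₀ with the end caps contributing no flux:
E = 2k|λ_enc|/r = 2(8.99×10^9)(2.088×10^-4)/(0.441) = 8.51×10^6 N/C.

|E| ≈ 8.51×10^6 N/C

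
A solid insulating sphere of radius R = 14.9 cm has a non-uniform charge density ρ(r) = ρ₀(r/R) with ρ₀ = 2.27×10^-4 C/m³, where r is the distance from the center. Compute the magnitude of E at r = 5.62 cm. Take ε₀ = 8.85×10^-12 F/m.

Take a concentric spherical Gaussian surface of radius r = 5.62 cm (r < R).
Q_enc = ∫₀^r ρ(r')·4πr'² dr' = (4πρ₀/R) ∫₀^r r'^3 dr' = 4πρ₀ r^4/(4·R) = 4.775×10^-8 C.
By Gauss's law, ∮E·dA = E·4πr² = Q_enc/ε₀.
E = |Q_enc|/(4πε₀r²) = (4.775e-8)/(4π·8.85×10^-12·(0.0562)²) = 1.36×10^5 N/C.

|E| = 1.36×10^5 V/m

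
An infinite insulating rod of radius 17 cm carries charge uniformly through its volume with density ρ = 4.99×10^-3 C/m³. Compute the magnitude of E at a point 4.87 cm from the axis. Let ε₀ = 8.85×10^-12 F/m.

|E| ≈ 1.37e7 V/m

By cylindrical symmetry E is radial; use a coaxial Gaussian cylinder of radius 4.87 cm and length L (r < R).
Enclosed charge per unit length: λ_enc = ρ·πr² = (4.99e-3)π(0.0487)² = 3.718e-5 C/m.
Applying ∮E·dA = Q_enc/ε₀ with the end caps contributing no flux:
E = |λ_enc|/(2πε₀r) = (3.718×10^-5)/(2π·8.85×10^-12·0.0487) = 1.37e7 N/C.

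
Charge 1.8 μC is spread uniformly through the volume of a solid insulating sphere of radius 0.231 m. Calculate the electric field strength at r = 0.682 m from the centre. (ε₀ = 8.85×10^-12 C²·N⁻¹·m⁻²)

E = 3.48e4 N/C

Take a concentric spherical Gaussian surface of radius r = 0.682 m (r > R, so the entire charge is enclosed).
Q_enc = 1.8 μC = 1.80e-6 C.
Since E is radial and uniform over the Gaussian sphere, Φ = E·4πr² = Q_enc/ε₀.
E = |Q_enc|/(4πε₀r²) = (1.80e-6)/(4π·8.85×10^-12·(0.682)²) = 3.48×10^4 N/C.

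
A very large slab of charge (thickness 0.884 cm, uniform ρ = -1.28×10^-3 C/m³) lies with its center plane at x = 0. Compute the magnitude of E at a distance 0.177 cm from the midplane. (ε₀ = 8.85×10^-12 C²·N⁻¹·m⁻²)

By symmetry E is perpendicular to the slab. A Gaussian pillbox from −0.177 cm to +0.177 cm (face area A) lies entirely within the slab.
Q_enc = ρ·(2x)·A and flux = 2EA, so 2EA = 2ρxA/ε₀ ⇒ E = |ρ|x/ε₀.
E = (1.28×10^-3)(0.00177)/(8.85×10^-12) = 2.56×10^5 N/C.

|E| = 2.56×10^5 V/m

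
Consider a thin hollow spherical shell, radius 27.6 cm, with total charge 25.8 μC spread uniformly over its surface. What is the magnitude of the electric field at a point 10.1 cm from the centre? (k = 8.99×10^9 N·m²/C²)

E = 0

Symmetry ⇒ E = E(r) r̂. Gaussian sphere of radius r = 10.1 cm (inside the shell, r < 27.6 cm).
No charge lies within this surface, so Q_enc = 0 and Gauss's law gives E·4πr² = 0 ⇒ E = 0.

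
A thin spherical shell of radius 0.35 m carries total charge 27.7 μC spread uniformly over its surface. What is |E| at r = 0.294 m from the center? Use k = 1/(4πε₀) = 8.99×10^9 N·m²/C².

Symmetry ⇒ E = E(r) r̂. Gaussian sphere of radius r = 0.294 m (inside the shell, r < 0.35 m).
All the charge is outside the Gaussian surface: Q_enc = 0, hence E = 0 everywhere inside the shell.

|E| = 0 N/C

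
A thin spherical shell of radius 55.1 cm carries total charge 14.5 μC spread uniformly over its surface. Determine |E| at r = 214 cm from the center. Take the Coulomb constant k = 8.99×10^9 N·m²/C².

Symmetry ⇒ E = E(r) r̂. Gaussian sphere of radius r = 214 cm (r > 55.1 cm).
The entire shell is enclosed: Q_enc = 1.45×10^-5 C.
Since E is radial and uniform over the Gaussian sphere, Φ = E·4πr² = Q_enc/ε₀.
E = k|Q_enc|/r² = (8.99×10^9)(1.45×10^-5)/(2.14)² = 2.85×10^4 N/C.

2.85×10^4 N/C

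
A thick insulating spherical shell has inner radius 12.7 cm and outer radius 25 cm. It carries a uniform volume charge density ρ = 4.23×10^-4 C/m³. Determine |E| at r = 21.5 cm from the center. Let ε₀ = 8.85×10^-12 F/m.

2.72×10^6 N/C

Symmetry ⇒ E = E(r) r̂. Gaussian sphere of radius r = 21.5 cm (within the shell material, 12.7 cm < r < 25 cm).
Enclosed charge is the volume from a to r: Q_enc = (4π/3)ρ(r³ − a³) = 1.398e-5 C.
Applying ∮E·dA = Q_enc/ε₀ with Φ = E(4πr²):
E = |Q_enc|/(4πε₀r²) = (1.398×10^-5)/(4π·8.85×10^-12·(0.215)²) = 2.72×10^6 N/C.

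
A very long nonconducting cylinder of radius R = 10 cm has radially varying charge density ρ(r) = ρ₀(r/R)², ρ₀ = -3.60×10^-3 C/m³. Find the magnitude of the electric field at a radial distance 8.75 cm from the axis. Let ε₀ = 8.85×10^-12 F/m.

|E| ≈ 6.81×10^6 N/C

Take a coaxial cylindrical Gaussian surface of radius r = 8.75 cm and length L (r < R).
Integrating ρ over the cross-section to radius r: λ_enc = (2πρ₀/R²) ∫₀^r r'^3 dr' = 2πρ₀ r^4/(4·R²) = -3.315e-5 C/m.
Applying ∮E·dA = Q_enc/ε₀ with the end caps contributing no flux:
E = |λ_enc|/(2πε₀r) = (3.315e-5)/(2π·8.85×10^-12·0.0875) = 6.81e6 N/C.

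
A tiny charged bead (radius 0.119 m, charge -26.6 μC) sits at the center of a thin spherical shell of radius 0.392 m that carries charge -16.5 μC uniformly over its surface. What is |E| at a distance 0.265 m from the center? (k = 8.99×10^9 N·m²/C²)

Use a concentric Gaussian sphere at r = 0.265 m (between the bodies, 0.119 m < r < 0.392 m).
Only the inner charge is enclosed; the outer shell contributes nothing inside itself. Q_enc = -26.6 μC = -2.66×10^-5 C.
Since E is radial and uniform over the Gaussian sphere, Φ = E·4πr² = Q_enc/ε₀.
E = k|Q_enc|/r² = (8.99×10^9)(2.66×10^-5)/(0.265)² = 3.41×10^6 N/C.

|E| = 3.41×10^6 N/C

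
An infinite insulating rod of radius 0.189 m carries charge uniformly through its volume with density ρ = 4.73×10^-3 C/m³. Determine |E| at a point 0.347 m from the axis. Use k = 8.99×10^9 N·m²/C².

Choose a coaxial cylinder of radius r = 0.347 m (arbitrary length L) as the Gaussian surface (r > 0.189 m, full cross-section enclosed).
λ_enc = ρ·πR² = (4.73×10^-3)π(0.189)² = 5.308e-4 C/m.
Since E is radial and uniform over the curved surface, Φ = E·2πrL = Q_enc/ε₀ = λ_enc L/ε₀.
E = 2k|λ_enc|/r = 2(8.99×10^9)(5.308e-4)/(0.347) = 2.75×10^7 N/C.

2.75e7 N/C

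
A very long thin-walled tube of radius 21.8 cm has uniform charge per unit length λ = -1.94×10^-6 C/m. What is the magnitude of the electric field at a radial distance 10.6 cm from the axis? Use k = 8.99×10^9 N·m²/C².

E = 0 (no enclosed charge)

Take a coaxial cylindrical Gaussian surface of radius r = 10.6 cm and length L (r < 21.8 cm, inside the shell).
All the surface charge lies outside this cylinder: Q_enc = 0, hence E = 0.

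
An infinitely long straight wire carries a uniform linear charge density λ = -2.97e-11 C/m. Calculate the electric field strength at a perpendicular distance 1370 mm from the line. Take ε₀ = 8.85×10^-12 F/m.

E ≈ 0.39 N/C

By cylindrical symmetry E is radial; use a coaxial Gaussian cylinder of radius 1370 mm and length L.
Q_enc = λL, so λ_enc = -2.97×10^-11 C/m.
Applying ∮E·dA = Q_enc/ε₀ with the end caps contributing no flux:
E = |λ_enc|/(2πε₀r) = (2.97×10^-11)/(2π·8.85×10^-12·1.37) = 0.39 N/C.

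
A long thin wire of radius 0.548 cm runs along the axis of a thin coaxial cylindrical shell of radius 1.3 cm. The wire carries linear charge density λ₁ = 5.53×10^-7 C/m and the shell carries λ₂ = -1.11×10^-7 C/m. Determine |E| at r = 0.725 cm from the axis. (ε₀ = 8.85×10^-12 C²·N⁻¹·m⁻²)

Choose a coaxial cylinder of radius r = 0.725 cm (arbitrary length L) as the Gaussian surface (between the conductors, 0.548 cm < r < 1.3 cm).
Only the inner wire is enclosed; the outer shell contributes nothing inside itself. λ_enc = λ₁ = 5.53e-7 C/m.
Gauss's law: E·2πrL = λ_enc L/ε₀.
E = |λ_enc|/(2πε₀r) = (5.53×10^-7)/(2π·8.85×10^-12·0.00725) = 1.37×10^6 N/C.

E = 1.37e6 N/C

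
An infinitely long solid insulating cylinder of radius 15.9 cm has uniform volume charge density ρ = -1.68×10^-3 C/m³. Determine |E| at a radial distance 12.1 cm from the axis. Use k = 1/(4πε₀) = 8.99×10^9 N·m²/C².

Choose a coaxial cylinder of radius r = 12.1 cm (arbitrary length L) as the Gaussian surface (r < R).
Charge inside radius r per length L is ρ·πr²·L, so λ_enc = ρπr² = -7.727×10^-5 C/m.
Gauss's law: E·2πrL = λ_enc L/ε₀.
E = 2k|λ_enc|/r = 2(8.99×10^9)(7.727e-5)/(0.121) = 1.15×10^7 N/C.

|E| ≈ 1.15×10^7 V/m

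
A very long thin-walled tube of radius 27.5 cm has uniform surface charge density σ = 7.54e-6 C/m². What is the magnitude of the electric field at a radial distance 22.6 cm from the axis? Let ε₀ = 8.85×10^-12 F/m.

|E| = 0 N/C

Coaxial Gaussian cylinder, radius r = 22.6 cm, length L (r < 27.5 cm, inside the shell).
No charge is enclosed, so Gauss's law gives E·2πrL = 0 ⇒ E = 0.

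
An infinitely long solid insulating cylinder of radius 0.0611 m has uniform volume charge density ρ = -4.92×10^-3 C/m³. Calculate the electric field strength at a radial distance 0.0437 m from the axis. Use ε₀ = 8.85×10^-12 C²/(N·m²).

|E| ≈ 1.21×10^7 V/m

By cylindrical symmetry E is radial; use a coaxial Gaussian cylinder of radius 0.0437 m and length L (r < R).
Charge inside radius r per length L is ρ·πr²·L, so λ_enc = ρπr² = -2.952e-5 C/m.
Applying ∮E·dA = Q_enc/ε₀ with the end caps contributing no flux:
E = |λ_enc|/(2πε₀r) = (2.952×10^-5)/(2π·8.85×10^-12·0.0437) = 1.21e7 N/C.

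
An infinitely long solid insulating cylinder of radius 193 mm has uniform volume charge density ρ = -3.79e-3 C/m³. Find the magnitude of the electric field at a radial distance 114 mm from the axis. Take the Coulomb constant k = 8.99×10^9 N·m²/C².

E ≈ 2.44×10^7 N/C

By cylindrical symmetry E is radial; use a coaxial Gaussian cylinder of radius 114 mm and length L (r < R).
Charge inside radius r per length L is ρ·πr²·L, so λ_enc = ρπr² = -1.547×10^-4 C/m.
Gauss's law: E·2πrL = λ_enc L/ε₀.
E = 2k|λ_enc|/r = 2(8.99×10^9)(1.547×10^-4)/(0.114) = 2.44×10^7 N/C.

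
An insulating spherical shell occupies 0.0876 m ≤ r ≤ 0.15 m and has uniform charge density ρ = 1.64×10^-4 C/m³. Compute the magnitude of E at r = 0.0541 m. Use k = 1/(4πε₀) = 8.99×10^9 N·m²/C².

E = 0 (no enclosed charge)

Symmetry ⇒ E = E(r) r̂. Gaussian sphere of radius r = 0.0541 m (r < 0.0876 m, inside the empty cavity).
No charge is enclosed, so by Gauss's law E·4πr² = 0 ⇒ E = 0.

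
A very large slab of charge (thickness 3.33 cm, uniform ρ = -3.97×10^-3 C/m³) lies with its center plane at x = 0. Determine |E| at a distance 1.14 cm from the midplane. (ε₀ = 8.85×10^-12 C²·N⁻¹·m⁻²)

|E| ≈ 5.11e6 V/m

By symmetry E is perpendicular to the slab. A Gaussian pillbox from −1.14 cm to +1.14 cm (face area A) lies entirely within the slab.
Q_enc = ρ·(2x)·A and flux = 2EA, so 2EA = 2ρxA/ε₀ ⇒ E = |ρ|x/ε₀.
E = (3.97×10^-3)(0.0114)/(8.85×10^-12) = 5.11e6 N/C.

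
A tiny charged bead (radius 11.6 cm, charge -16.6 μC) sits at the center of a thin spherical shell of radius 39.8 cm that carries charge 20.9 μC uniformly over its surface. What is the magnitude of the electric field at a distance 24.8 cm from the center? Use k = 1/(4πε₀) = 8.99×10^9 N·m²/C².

Use a concentric Gaussian sphere at r = 24.8 cm (between the bodies, 11.6 cm < r < 39.8 cm).
The shell at 39.8 cm lies outside the Gaussian surface, so Q_enc = -16.6 μC = -1.66×10^-5 C.
Applying ∮E·dA = Q_enc/ε₀ with Φ = E(4πr²):
E = k|Q_enc|/r² = (8.99×10^9)(1.66×10^-5)/(0.248)² = 2.43×10^6 N/C.

2.43×10^6 N/C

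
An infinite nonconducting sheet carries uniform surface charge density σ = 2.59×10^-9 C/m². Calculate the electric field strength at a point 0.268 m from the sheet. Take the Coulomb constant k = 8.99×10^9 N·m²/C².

Choose a cylindrical pillbox piercing the sheet, end faces (area A) parallel to it.
Flux Φ = 2EA and Q_enc = σA, so 2EA = σA/ε₀ ⇒ E = |σ|/(2ε₀), independent of distance.
E = 2πk|σ| = 2π(8.99×10^9)(2.59×10^-9) = 146 N/C.

146 V/m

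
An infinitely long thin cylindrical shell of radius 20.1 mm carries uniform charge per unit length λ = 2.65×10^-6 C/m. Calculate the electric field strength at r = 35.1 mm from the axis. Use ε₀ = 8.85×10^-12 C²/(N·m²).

Coaxial Gaussian cylinder, radius r = 35.1 mm, length L (r > 20.1 mm).
The full line charge is enclosed: λ_enc = 2.65×10^-6 C/m.
Gauss's law: E·2πrL = λ_enc L/ε₀.
E = |λ_enc|/(2πε₀r) = (2.65×10^-6)/(2π·8.85×10^-12·0.0351) = 1.36×10^6 N/C.

|E| ≈ 1.36e6 N/C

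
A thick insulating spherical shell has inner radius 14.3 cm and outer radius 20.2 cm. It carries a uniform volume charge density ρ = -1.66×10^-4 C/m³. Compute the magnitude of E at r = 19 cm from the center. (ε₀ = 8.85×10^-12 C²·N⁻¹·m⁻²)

Symmetry ⇒ E = E(r) r̂. Gaussian sphere of radius r = 19 cm (within the shell material, 14.3 cm < r < 20.2 cm).
Enclosed charge is the volume from a to r: Q_enc = (4π/3)ρ(r³ − a³) = -2.736e-6 C.
Gauss's law: E·4πr² = Q_enc/ε₀.
E = |Q_enc|/(4πε₀r²) = (2.736×10^-6)/(4π·8.85×10^-12·(0.19)²) = 6.81×10^5 N/C.

|E| = 6.81×10^5 N/C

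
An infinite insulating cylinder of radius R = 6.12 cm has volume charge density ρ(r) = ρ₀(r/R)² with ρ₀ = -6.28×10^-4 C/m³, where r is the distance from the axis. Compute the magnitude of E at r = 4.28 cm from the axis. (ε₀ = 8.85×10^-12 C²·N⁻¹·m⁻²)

By cylindrical symmetry E is radial; use a coaxial Gaussian cylinder of radius 4.28 cm and length L (r < R).
Integrating ρ over the cross-section to radius r: λ_enc = (2πρ₀/R²) ∫₀^r r'^3 dr' = 2πρ₀ r^4/(4·R²) = -8.838×10^-7 C/m.
Gauss's law: E·2πrL = λ_enc L/ε₀.
E = |λ_enc|/(2πε₀r) = (8.838×10^-7)/(2π·8.85×10^-12·0.0428) = 3.71×10^5 N/C.

|E| = 3.71e5 V/m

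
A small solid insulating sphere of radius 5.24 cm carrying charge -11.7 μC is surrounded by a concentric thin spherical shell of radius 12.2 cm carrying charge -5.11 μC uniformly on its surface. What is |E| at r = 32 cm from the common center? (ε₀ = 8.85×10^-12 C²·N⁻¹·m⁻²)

Take a concentric spherical Gaussian surface of radius r = 32 cm (r > 12.2 cm, enclosing both).
Q_enc = (-11.7 μC) + (-5.11 μC) = -1.681e-5 C.
By Gauss's law, ∮E·dA = E·4πr² = Q_enc/ε₀.
E = |Q_enc|/(4πε₀r²) = (1.681e-5)/(4π·8.85×10^-12·(0.32)²) = 1.48×10^6 N/C.

E ≈ 1.48×10^6 V/m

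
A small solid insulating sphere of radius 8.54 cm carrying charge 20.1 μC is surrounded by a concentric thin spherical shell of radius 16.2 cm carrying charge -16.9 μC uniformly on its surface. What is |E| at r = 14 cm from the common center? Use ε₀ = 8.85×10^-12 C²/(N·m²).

E ≈ 9.22×10^6 V/m

Use a concentric Gaussian sphere at r = 14 cm (between the bodies, 8.54 cm < r < 16.2 cm).
Only the inner charge is enclosed; the outer shell contributes nothing inside itself. Q_enc = 20.1 μC = 2.01×10^-5 C.
Applying ∮E·dA = Q_enc/ε₀ with Φ = E(4πr²):
E = |Q_enc|/(4πε₀r²) = (2.01×10^-5)/(4π·8.85×10^-12·(0.14)²) = 9.22×10^6 N/C.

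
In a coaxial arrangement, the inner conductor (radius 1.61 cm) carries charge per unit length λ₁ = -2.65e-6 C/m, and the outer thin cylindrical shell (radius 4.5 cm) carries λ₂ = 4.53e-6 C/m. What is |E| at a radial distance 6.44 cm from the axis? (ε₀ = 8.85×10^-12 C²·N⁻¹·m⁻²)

5.25e5 V/m

Take a coaxial cylindrical Gaussian surface of radius r = 6.44 cm and length L (r > 4.5 cm, enclosing both).
λ_enc = λ₁ + λ₂ = (-2.65×10^-6) + (4.53e-6) = 1.88e-6 C/m.
By Gauss's law (flux through the curved wall only), E·2πrL = λ_enc L/ε₀.
E = |λ_enc|/(2πε₀r) = (1.88e-6)/(2π·8.85×10^-12·0.0644) = 5.25×10^5 N/C.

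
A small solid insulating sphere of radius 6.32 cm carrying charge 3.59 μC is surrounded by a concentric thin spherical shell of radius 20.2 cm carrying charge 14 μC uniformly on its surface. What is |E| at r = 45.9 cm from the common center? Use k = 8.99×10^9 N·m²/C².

|E| ≈ 7.51×10^5 N/C

Symmetry ⇒ E = E(r) r̂. Gaussian sphere of radius r = 45.9 cm (r > 20.2 cm, enclosing both).
Q_enc = (3.59 μC) + (14 μC) = 1.759e-5 C.
Applying ∮E·dA = Q_enc/ε₀ with Φ = E(4πr²):
E = k|Q_enc|/r² = (8.99×10^9)(1.759×10^-5)/(0.459)² = 7.51×10^5 N/C.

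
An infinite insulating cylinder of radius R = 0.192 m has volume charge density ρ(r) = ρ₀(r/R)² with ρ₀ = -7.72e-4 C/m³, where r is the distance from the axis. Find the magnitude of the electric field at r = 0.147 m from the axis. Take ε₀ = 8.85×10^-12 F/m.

|E| = 1.88×10^6 N/C

Coaxial Gaussian cylinder, radius r = 0.147 m, length L (r < R).
Integrating ρ over the cross-section to radius r: λ_enc = (2πρ₀/R²) ∫₀^r r'^3 dr' = 2πρ₀ r^4/(4·R²) = -1.536e-5 C/m.
Since E is radial and uniform over the curved surface, Φ = E·2πrL = Q_enc/ε₀ = λ_enc L/ε₀.
E = |λ_enc|/(2πε₀r) = (1.536×10^-5)/(2π·8.85×10^-12·0.147) = 1.88×10^6 N/C.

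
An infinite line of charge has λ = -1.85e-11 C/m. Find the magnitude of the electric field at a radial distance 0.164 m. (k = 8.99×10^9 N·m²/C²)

Coaxial Gaussian cylinder, radius r = 0.164 m, length L.
Q_enc = λL, so λ_enc = -1.85×10^-11 C/m.
Applying ∮E·dA = Q_enc/ε₀ with the end caps contributing no flux:
E = 2k|λ_enc|/r = 2(8.99×10^9)(1.85×10^-11)/(0.164) = 2.03 N/C.

E ≈ 2.03 V/m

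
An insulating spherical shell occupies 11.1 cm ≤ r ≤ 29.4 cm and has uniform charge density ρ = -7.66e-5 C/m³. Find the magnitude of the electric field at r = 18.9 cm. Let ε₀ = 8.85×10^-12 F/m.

|E| ≈ 4.35×10^5 N/C

By spherical symmetry E is radial; choose a Gaussian sphere of radius r = 18.9 cm (within the shell material, 11.1 cm < r < 29.4 cm).
Enclosed charge is the volume from a to r: Q_enc = (4π/3)ρ(r³ − a³) = -1.727×10^-6 C.
By Gauss's law, ∮E·dA = E·4πr² = Q_enc/ε₀.
E = |Q_enc|/(4πε₀r²) = (1.727×10^-6)/(4π·8.85×10^-12·(0.189)²) = 4.35×10^5 N/C.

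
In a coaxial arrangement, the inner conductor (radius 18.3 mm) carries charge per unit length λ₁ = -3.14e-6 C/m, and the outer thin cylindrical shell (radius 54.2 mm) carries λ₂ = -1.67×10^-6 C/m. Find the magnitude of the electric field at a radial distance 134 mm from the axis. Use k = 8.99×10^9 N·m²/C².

6.45×10^5 N/C

Take a coaxial cylindrical Gaussian surface of radius r = 134 mm and length L (r > 54.2 mm, enclosing both).
λ_enc = λ₁ + λ₂ = (-3.14×10^-6) + (-1.67×10^-6) = -4.81×10^-6 C/m.
Gauss's law: E·2πrL = λ_enc L/ε₀.
E = 2k|λ_enc|/r = 2(8.99×10^9)(4.81×10^-6)/(0.134) = 6.45×10^5 N/C.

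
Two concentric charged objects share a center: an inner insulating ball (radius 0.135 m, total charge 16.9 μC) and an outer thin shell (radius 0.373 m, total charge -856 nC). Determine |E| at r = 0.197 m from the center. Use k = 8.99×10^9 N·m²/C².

Symmetry ⇒ E = E(r) r̂. Gaussian sphere of radius r = 0.197 m (between the bodies, 0.135 m < r < 0.373 m).
Only the inner charge is enclosed; the outer shell contributes nothing inside itself. Q_enc = 16.9 μC = 1.69×10^-5 C.
Gauss's law: E·4πr² = Q_enc/ε₀.
E = k|Q_enc|/r² = (8.99×10^9)(1.69×10^-5)/(0.197)² = 3.91e6 N/C.

|E| = 3.91×10^6 N/C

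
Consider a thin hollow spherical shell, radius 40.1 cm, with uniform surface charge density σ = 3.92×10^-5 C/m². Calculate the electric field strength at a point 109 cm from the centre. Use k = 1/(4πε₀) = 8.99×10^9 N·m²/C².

Symmetry ⇒ E = E(r) r̂. Gaussian sphere of radius r = 109 cm (r > 40.1 cm).
The entire shell is enclosed: Q_enc = σ·4πR² = (3.92×10^-5)·4π·(0.401)² = 7.921e-5 C.
Gauss's law: E·4πr² = Q_enc/ε₀.
E = k|Q_enc|/r² = (8.99×10^9)(7.921e-5)/(1.09)² = 5.99×10^5 N/C.

E ≈ 5.99×10^5 V/m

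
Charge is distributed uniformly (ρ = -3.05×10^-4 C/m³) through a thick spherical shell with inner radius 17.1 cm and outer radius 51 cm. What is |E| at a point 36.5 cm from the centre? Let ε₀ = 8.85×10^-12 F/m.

Use a concentric Gaussian sphere at r = 36.5 cm (within the shell material, 17.1 cm < r < 51 cm).
Enclosed charge is the volume from a to r: Q_enc = (4π/3)ρ(r³ − a³) = -5.574×10^-5 C.
By Gauss's law, ∮E·dA = E·4πr² = Q_enc/ε₀.
E = |Q_enc|/(4πε₀r²) = (5.574×10^-5)/(4π·8.85×10^-12·(0.365)²) = 3.76e6 N/C.

3.76e6 V/m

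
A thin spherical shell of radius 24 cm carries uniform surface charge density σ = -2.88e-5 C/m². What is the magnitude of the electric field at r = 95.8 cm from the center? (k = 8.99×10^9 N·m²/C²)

E ≈ 2.04×10^5 N/C

Take a concentric spherical Gaussian surface of radius r = 95.8 cm (r > 24 cm).
The entire shell is enclosed: Q_enc = σ·4πR² = (-2.88×10^-5)·4π·(0.24)² = -2.085×10^-5 C.
Since E is radial and uniform over the Gaussian sphere, Φ = E·4πr² = Q_enc/ε₀.
E = k|Q_enc|/r² = (8.99×10^9)(2.085×10^-5)/(0.958)² = 2.04×10^5 N/C.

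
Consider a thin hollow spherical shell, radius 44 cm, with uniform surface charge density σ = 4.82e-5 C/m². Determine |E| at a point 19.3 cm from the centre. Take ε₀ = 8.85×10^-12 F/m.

Take a concentric spherical Gaussian surface of radius r = 19.3 cm (inside the shell, r < 44 cm).
No charge lies within this surface, so Q_enc = 0 and Gauss's law gives E·4πr² = 0 ⇒ E = 0.

E = 0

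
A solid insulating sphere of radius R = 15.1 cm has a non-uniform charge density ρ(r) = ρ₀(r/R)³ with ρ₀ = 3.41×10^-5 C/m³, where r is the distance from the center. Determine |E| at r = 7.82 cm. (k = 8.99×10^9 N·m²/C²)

6.97×10^3 N/C

Use a concentric Gaussian sphere at r = 7.82 cm (r < R).
Integrate the density: Q_enc = 4π ∫₀^r ρ₀(r'/R)^3 r'² dr' = 4πρ₀ r^6/(6·R³) = 4.744×10^-9 C.
By Gauss's law, ∮E·dA = E·4πr² = Q_enc/ε₀.
E = k|Q_enc|/r² = (8.99×10^9)(4.744×10^-9)/(0.0782)² = 6.97e3 N/C.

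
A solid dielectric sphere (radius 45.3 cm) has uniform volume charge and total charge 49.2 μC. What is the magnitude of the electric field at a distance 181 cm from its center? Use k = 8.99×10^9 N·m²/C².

E = 1.35×10^5 V/m

Take a concentric spherical Gaussian surface of radius r = 181 cm (r > R, so the entire charge is enclosed).
Q_enc = 49.2 μC = 4.92e-5 C.
Applying ∮E·dA = Q_enc/ε₀ with Φ = E(4πr²):
E = k|Q_enc|/r² = (8.99×10^9)(4.92e-5)/(1.81)² = 1.35e5 N/C.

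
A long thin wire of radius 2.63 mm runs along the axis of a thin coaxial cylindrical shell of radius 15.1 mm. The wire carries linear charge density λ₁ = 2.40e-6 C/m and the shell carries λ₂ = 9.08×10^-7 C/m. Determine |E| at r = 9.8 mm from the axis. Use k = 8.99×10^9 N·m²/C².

Coaxial Gaussian cylinder, radius r = 9.8 mm, length L (between the conductors, 2.63 mm < r < 15.1 mm).
Only the inner wire is enclosed; the outer shell contributes nothing inside itself. λ_enc = λ₁ = 2.40×10^-6 C/m.
Gauss's law: E·2πrL = λ_enc L/ε₀.
E = 2k|λ_enc|/r = 2(8.99×10^9)(2.40×10^-6)/(0.0098) = 4.40e6 N/C.

E = 4.40e6 N/C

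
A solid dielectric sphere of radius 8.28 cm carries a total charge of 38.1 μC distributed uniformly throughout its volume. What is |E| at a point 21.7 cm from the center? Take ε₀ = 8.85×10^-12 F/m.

Symmetry ⇒ E = E(r) r̂. Gaussian sphere of radius r = 21.7 cm (r > R, so the entire charge is enclosed).
Q_enc = 38.1 μC = 3.81×10^-5 C.
Since E is radial and uniform over the Gaussian sphere, Φ = E·4πr² = Q_enc/ε₀.
E = |Q_enc|/(4πε₀r²) = (3.81×10^-5)/(4π·8.85×10^-12·(0.217)²) = 7.28×10^6 N/C.

E = 7.28×10^6 V/m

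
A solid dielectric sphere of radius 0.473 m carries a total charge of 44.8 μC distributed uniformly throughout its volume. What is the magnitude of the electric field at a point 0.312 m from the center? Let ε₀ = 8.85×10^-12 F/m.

|E| = 1.19e6 N/C

By spherical symmetry E is radial; choose a Gaussian sphere of radius r = 0.312 m (r < R).
Only the charge within r is enclosed: Q_enc = Q·(r/R)³ = (44.8 μC)·(0.312 m/0.473 m)³ = 1.286e-5 C.
By Gauss's law, ∮E·dA = E·4πr² = Q_enc/ε₀.
E = |Q_enc|/(4πε₀r²) = (1.286e-5)/(4π·8.85×10^-12·(0.312)²) = 1.19e6 N/C.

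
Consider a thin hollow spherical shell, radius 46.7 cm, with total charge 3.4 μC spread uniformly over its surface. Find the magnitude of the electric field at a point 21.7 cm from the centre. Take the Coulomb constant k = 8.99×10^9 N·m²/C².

E = 0

By spherical symmetry E is radial; choose a Gaussian sphere of radius r = 21.7 cm (inside the shell, r < 46.7 cm).
No charge lies within this surface, so Q_enc = 0 and Gauss's law gives E·4πr² = 0 ⇒ E = 0.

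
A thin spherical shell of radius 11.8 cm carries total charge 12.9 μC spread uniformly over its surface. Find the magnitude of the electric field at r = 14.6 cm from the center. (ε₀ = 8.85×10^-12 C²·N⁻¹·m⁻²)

|E| = 5.44e6 N/C

Symmetry ⇒ E = E(r) r̂. Gaussian sphere of radius r = 14.6 cm (r > 11.8 cm).
The entire shell is enclosed: Q_enc = 1.29×10^-5 C.
By Gauss's law, ∮E·dA = E·4πr² = Q_enc/ε₀.
E = |Q_enc|/(4πε₀r²) = (1.29e-5)/(4π·8.85×10^-12·(0.146)²) = 5.44×10^6 N/C.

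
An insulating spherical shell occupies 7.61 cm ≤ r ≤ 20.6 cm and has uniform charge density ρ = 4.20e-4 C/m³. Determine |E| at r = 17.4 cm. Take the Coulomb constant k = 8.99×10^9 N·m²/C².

Symmetry ⇒ E = E(r) r̂. Gaussian sphere of radius r = 17.4 cm (within the shell material, 7.61 cm < r < 20.6 cm).
Only the shell between 7.61 cm and r is enclosed: Q_enc = ρ·(4π/3)(r³ − a³) = (4.20×10^-4)·(4π/3)·((0.174)³ − (0.0761)³) = 8.493e-6 C.
By Gauss's law, ∮E·dA = E·4πr² = Q_enc/ε₀.
E = k|Q_enc|/r² = (8.99×10^9)(8.493×10^-6)/(0.174)² = 2.52e6 N/C.

E = 2.52×10^6 N/C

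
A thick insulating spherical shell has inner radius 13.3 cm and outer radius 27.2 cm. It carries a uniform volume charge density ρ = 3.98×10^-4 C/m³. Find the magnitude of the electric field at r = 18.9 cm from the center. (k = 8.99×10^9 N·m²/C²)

Symmetry ⇒ E = E(r) r̂. Gaussian sphere of radius r = 18.9 cm (within the shell material, 13.3 cm < r < 27.2 cm).
Enclosed charge is the volume from a to r: Q_enc = (4π/3)ρ(r³ − a³) = 7.333×10^-6 C.
By Gauss's law, ∮E·dA = E·4πr² = Q_enc/ε₀.
E = k|Q_enc|/r² = (8.99×10^9)(7.333×10^-6)/(0.189)² = 1.85×10^6 N/C.

E ≈ 1.85×10^6 N/C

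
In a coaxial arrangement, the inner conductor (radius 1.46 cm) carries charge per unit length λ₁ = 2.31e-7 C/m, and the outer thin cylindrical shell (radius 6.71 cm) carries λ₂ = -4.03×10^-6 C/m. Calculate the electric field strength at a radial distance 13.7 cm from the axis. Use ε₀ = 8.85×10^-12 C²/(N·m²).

Coaxial Gaussian cylinder, radius r = 13.7 cm, length L (r > 6.71 cm, enclosing both).
λ_enc = λ₁ + λ₂ = (2.31×10^-7) + (-4.03×10^-6) = -3.799e-6 C/m.
Since E is radial and uniform over the curved surface, Φ = E·2πrL = Q_enc/ε₀ = λ_enc L/ε₀.
E = |λ_enc|/(2πε₀r) = (3.799×10^-6)/(2π·8.85×10^-12·0.137) = 4.99×10^5 N/C.

E ≈ 4.99×10^5 N/C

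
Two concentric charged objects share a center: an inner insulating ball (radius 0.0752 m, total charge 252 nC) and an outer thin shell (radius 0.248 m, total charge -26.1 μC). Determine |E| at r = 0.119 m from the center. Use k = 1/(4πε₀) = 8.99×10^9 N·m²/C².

Take a concentric spherical Gaussian surface of radius r = 0.119 m (between the bodies, 0.0752 m < r < 0.248 m).
The shell at 0.248 m lies outside the Gaussian surface, so Q_enc = 252 nC = 2.52×10^-7 C.
Gauss's law: E·4πr² = Q_enc/ε₀.
E = k|Q_enc|/r² = (8.99×10^9)(2.52×10^-7)/(0.119)² = 1.60e5 N/C.

E = 1.60×10^5 N/C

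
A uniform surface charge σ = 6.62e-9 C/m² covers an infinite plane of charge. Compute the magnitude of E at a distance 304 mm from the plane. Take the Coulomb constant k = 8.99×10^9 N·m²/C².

The symmetry is planar: E is normal to the sheet and the same magnitude on both sides. Take a pillbox straddling the sheet with end-cap area A.
Only the two end caps contribute flux: Φ = 2EA. With Q_enc = σA, Gauss's law gives E = |σ|/(2ε₀).
E = 2πk|σ| = 2π(8.99×10^9)(6.62e-9) = 374 N/C.

E = 374 N/C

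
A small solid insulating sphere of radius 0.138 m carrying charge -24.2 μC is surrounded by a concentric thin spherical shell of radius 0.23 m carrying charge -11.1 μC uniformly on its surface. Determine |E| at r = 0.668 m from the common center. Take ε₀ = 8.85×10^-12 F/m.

7.11e5 V/m

Take a concentric spherical Gaussian surface of radius r = 0.668 m (r > 0.23 m, enclosing both).
Q_enc = (-24.2 μC) + (-11.1 μC) = -3.53e-5 C.
Applying ∮E·dA = Q_enc/ε₀ with Φ = E(4πr²):
E = |Q_enc|/(4πε₀r²) = (3.53×10^-5)/(4π·8.85×10^-12·(0.668)²) = 7.11×10^5 N/C.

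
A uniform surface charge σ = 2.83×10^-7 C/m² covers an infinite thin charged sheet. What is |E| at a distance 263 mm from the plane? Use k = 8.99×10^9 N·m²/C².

Choose a cylindrical pillbox piercing the sheet, end faces (area A) parallel to it.
Flux Φ = 2EA and Q_enc = σA, so 2EA = σA/ε₀ ⇒ E = |σ|/(2ε₀), independent of distance.
E = 2πk|σ| = 2π(8.99×10^9)(2.83×10^-7) = 1.60×10^4 N/C.

|E| ≈ 1.60e4 N/C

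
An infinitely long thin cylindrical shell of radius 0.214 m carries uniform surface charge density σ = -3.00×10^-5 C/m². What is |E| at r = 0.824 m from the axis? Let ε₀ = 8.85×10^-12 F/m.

Coaxial Gaussian cylinder, radius r = 0.824 m, length L (r > 0.214 m).
The whole shell is enclosed: λ_enc = σ·2πR = (-3.00e-5)·2π·(0.214) = -4.034×10^-5 C/m.
By Gauss's law (flux through the curved wall only), E·2πrL = λ_enc L/ε₀.
E = |λ_enc|/(2πε₀r) = (4.034e-5)/(2π·8.85×10^-12·0.824) = 8.80×10^5 N/C.

E = 8.80e5 V/m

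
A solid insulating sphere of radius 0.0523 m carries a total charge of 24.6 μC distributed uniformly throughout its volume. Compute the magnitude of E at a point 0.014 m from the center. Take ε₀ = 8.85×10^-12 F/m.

2.16×10^7 N/C

Use a concentric Gaussian sphere at r = 0.014 m (r < R).
For a uniform sphere the enclosed fraction is (r/R)³, so Q_enc = (24.6 μC)(0.014/0.0523)³ = 4.719×10^-7 C.
Gauss's law: E·4πr² = Q_enc/ε₀.
E = |Q_enc|/(4πε₀r²) = (4.719e-7)/(4π·8.85×10^-12·(0.014)²) = 2.16e7 N/C.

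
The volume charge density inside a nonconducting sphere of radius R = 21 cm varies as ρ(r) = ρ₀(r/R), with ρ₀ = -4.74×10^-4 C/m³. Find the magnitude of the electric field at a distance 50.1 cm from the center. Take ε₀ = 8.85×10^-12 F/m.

Use a concentric Gaussian sphere at r = 50.1 cm (r > R, all charge enclosed).
Q_enc = 4π ∫₀^R ρ₀(r'/R)^1 r'² dr' = 4πρ₀R³/4 = -1.379×10^-5 C.
Applying ∮E·dA = Q_enc/ε₀ with Φ = E(4πr²):
E = |Q_enc|/(4πε₀r²) = (1.379×10^-5)/(4π·8.85×10^-12·(0.501)²) = 4.94×10^5 N/C.

|E| = 4.94×10^5 N/C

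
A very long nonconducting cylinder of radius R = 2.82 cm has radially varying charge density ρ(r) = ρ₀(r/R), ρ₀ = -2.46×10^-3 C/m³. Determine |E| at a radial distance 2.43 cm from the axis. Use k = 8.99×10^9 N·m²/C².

By cylindrical symmetry E is radial; use a coaxial Gaussian cylinder of radius 2.43 cm and length L (r < R).
Integrating ρ over the cross-section to radius r: λ_enc = (2πρ₀/R) ∫₀^r r'^2 dr' = 2πρ₀ r^3/(3·R) = -2.622×10^-6 C/m.
Gauss's law: E·2πrL = λ_enc L/ε₀.
E = 2k|λ_enc|/r = 2(8.99×10^9)(2.622×10^-6)/(0.0243) = 1.94e6 N/C.

|E| ≈ 1.94×10^6 N/C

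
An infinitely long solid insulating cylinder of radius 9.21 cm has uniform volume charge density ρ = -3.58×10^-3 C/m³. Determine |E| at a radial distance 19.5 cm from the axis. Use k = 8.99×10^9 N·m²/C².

E = 8.80e6 N/C

Take a coaxial cylindrical Gaussian surface of radius r = 19.5 cm and length L (r > 9.21 cm, full cross-section enclosed).
λ_enc = ρ·πR² = (-3.58×10^-3)π(0.0921)² = -9.54e-5 C/m.
Applying ∮E·dA = Q_enc/ε₀ with the end caps contributing no flux:
E = 2k|λ_enc|/r = 2(8.99×10^9)(9.54×10^-5)/(0.195) = 8.80e6 N/C.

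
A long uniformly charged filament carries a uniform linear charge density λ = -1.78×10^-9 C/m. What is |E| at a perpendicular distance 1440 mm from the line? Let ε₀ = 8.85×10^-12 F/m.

E = 22.2 N/C

Choose a coaxial cylinder of radius r = 1440 mm (arbitrary length L) as the Gaussian surface.
Q_enc = λL, so λ_enc = -1.78e-9 C/m.
Since E is radial and uniform over the curved surface, Φ = E·2πrL = Q_enc/ε₀ = λ_enc L/ε₀.
E = |λ_enc|/(2πε₀r) = (1.78e-9)/(2π·8.85×10^-12·1.44) = 22.2 N/C.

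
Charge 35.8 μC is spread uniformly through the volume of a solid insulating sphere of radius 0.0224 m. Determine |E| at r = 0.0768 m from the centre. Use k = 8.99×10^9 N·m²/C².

|E| = 5.46e7 N/C

Use a concentric Gaussian sphere at r = 0.0768 m (r > R, so the entire charge is enclosed).
Q_enc = 35.8 μC = 3.58×10^-5 C.
Since E is radial and uniform over the Gaussian sphere, Φ = E·4πr² = Q_enc/ε₀.
E = k|Q_enc|/r² = (8.99×10^9)(3.58×10^-5)/(0.0768)² = 5.46×10^7 N/C.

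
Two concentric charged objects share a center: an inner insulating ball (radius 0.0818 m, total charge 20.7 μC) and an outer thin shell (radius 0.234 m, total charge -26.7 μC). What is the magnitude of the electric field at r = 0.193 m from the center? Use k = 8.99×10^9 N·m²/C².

Use a concentric Gaussian sphere at r = 0.193 m (between the bodies, 0.0818 m < r < 0.234 m).
Only the inner charge is enclosed; the outer shell contributes nothing inside itself. Q_enc = 20.7 μC = 2.07×10^-5 C.
Gauss's law: E·4πr² = Q_enc/ε₀.
E = k|Q_enc|/r² = (8.99×10^9)(2.07×10^-5)/(0.193)² = 5.00e6 N/C.

5.00×10^6 N/C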